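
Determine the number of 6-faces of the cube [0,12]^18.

Choose 6 of 18 axes to span the face (C(18,6) = 18564 ways), then fix each of the remaining 12 coordinates at one of its two extreme values (2^12 = 4096 ways): 18564·4096 = 76038144.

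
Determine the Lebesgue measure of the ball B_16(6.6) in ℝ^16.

The n-ball volume is π^(n/2)·r^n/Γ(n/2+1). With n=16, r=6.6: V ≈ 3.05057e+12.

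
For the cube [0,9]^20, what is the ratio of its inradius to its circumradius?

Ratio = (s/2)/(s√20/2) = 20^(-1/2) ≈ 0.223607.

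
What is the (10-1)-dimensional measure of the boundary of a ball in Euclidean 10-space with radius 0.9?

S = n·V_n(r)/r = 10·V_10(0.9)/0.9 (volume-to-surface relation), giving 9.87986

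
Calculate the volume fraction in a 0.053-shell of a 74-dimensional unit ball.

1 - (1-0.053)^74 ≈ 0.982221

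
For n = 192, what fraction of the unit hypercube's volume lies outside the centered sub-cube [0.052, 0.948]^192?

Shell fraction = 1 - (1-0.104)^192 ≈ 0.9999999993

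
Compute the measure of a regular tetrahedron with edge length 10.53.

Volume = (√2/12) · 10.53³ = 137.6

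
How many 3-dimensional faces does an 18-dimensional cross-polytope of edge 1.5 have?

f_3(18-orthoplex) = 2^4 · (18 choose 4) = 48960.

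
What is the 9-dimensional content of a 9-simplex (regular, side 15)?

For a regular n-simplex with edge a, V = (a^n / n!)·√((n+1)/2^n). With a=15, n=9: V ≈ 14805.5.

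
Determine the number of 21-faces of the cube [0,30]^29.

Number of 21-faces = C(29,21) · 2^(29-21) = 4292145 · 256 = 1098789120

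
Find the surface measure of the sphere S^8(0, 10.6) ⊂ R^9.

S = n·V_n(r)/r = 9·V_9(10.6)/10.6 (volume-to-surface relation), giving 4.73159e+09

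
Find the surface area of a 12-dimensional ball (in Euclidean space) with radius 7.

S = n·V_n(r)/r = 12·V_12(7)/7 (volume-to-surface relation), giving 1977326743·π^6/60 ≈ 3.1683e+10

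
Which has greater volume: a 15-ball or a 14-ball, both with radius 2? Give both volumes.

V_15(2) ≈ 12499.1. V_14(2) ≈ 9818.35. The 15-ball is larger.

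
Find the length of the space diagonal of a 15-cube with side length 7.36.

The space diagonal of an n-cube of side s is s√n. Here 7.36·√15 ≈ 28.5052.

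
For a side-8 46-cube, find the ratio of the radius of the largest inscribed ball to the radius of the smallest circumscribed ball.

r_in = 8/2 (half the side); r_out = 8√46/2 (half the diagonal). Ratio = 1/√46 ≈ 0.147442.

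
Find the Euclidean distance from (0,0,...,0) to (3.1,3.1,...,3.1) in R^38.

Diagonal = √38 · 3.1 ≈ 19.1097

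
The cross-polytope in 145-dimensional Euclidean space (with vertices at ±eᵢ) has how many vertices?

An n-cross-polytope has 2n vertices; here n = 145, giving 290.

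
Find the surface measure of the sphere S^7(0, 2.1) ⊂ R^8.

S_8(2.1) = 2·π^(8/2)·(2.1)^7 / Γ(8/2) ≈ 5848.08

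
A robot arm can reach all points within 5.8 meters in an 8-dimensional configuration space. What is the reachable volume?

The n-ball volume is π^(n/2)·r^n/Γ(n/2+1). With n=8, r=5.8: V ≈ 5.19771e+06.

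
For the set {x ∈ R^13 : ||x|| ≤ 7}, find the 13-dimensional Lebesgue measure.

The n-ball volume is π^(n/2)·r^n/Γ(n/2+1). With n=13, r=7: V = 1771684761728·π^6/19305 ≈ 8.82299e+10.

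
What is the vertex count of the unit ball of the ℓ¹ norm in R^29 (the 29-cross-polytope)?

The vertices are ±e_1, ..., ±e_29, so there are 2·29 = 58.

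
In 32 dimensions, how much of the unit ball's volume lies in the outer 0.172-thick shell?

1 - (1-0.172)^32 ≈ 0.997618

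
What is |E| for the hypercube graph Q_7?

Each of the 2^7 = 128 vertices has degree 7; total edges = 7·2^7/2 = 448.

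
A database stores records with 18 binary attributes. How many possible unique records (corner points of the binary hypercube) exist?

Number of vertices = 2^18 = 262144.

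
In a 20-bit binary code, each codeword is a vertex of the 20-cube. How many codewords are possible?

Each vertex is a binary string of length 20, so there are 2^20 = 1048576.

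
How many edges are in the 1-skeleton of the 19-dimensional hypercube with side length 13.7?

Number of 1-faces = C(19,1)·2^(19-1) = 19·262144 = 4980736.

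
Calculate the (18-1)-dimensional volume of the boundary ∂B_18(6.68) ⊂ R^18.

S = n·V_n(r)/r = 18·V_18(6.68)/6.68 (volume-to-surface relation), giving 1.5526e+14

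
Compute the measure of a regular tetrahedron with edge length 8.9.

Volume = (√2/12) · 8.9³ = 83.0814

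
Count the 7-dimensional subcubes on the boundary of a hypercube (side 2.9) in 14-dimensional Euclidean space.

Number of 7-faces = C(14,7) · 2^(14-7) = 3432 · 128 = 439296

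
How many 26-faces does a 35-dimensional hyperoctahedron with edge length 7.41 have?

An n-cross-polytope has 2^(k+1)·C(n,k+1) k-faces. Here 2^27·C(35,27) = 134217728·23535820 = 3158924287016960.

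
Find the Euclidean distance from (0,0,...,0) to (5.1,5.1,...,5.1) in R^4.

Diagonal = √4 · 5.1 = 10.2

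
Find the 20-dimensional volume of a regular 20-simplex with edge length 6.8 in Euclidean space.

For a regular n-simplex with edge a, V = (a^n / n!)·√((n+1)/2^n). With a=6.8, n=20: V ≈ 8.21984e-05.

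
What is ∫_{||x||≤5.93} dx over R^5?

Volume = π^{5/2}·(5.93)^5/Γ(7/2) ≈ 38598.6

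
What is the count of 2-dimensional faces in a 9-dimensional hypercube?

Choose 2 of 9 axes to span the face (C(9,2) = 36 ways), then fix each of the remaining 7 coordinates at one of its two extreme values (2^7 = 128 ways): 36·128 = 4608.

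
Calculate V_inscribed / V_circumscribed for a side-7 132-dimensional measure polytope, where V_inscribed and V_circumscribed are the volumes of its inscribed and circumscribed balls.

Volume scales as r^n, and r_in/r_out = 1/√132, giving (1/√132)^132 ≈ 1.10185e-140.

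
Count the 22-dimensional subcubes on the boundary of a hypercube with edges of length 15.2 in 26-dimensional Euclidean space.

f_22(26-cube) = (26 choose 22) · 2^4 = 239200.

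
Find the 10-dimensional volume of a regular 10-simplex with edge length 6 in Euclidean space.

V_10 = √(11) · 6^10 / (10! · 2^(10/2)) ≈ 1.72701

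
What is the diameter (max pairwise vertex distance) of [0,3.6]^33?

The space diagonal of an n-cube of side s is s√n. Here 3.6·√33 ≈ 20.6804.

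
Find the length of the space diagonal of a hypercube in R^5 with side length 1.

Diagonal = √5 · 1 ≈ 2.23607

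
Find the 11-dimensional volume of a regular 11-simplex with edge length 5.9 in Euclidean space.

For a regular n-simplex with edge a, V = (a^n / n!)·√((n+1)/2^n). With a=5.9, n=11: V ≈ 0.578285.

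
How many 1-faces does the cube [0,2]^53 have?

Number of 1-faces = C(53,1)·2^(53-1) = 53·4503599627370496 = 238690780250636288.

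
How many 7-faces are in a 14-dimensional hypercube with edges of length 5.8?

Choose 7 of 14 axes to span the face (C(14,7) = 3432 ways), then fix each of the remaining 7 coordinates at one of its two extreme values (2^7 = 128 ways): 3432·128 = 439296.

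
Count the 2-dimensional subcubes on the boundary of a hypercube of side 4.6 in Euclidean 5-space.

f_2(5-cube) = (5 choose 2) · 2^3 = 80.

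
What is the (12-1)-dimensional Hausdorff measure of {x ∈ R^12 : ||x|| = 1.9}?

|∂B_12(1.9)| ≈ 18665.4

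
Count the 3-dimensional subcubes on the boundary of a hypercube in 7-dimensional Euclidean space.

An n-cube has C(n,k)·2^(n-k) k-faces. Here C(7,3)·2^4 = 35·16 = 560.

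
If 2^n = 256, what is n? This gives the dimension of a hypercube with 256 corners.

The n-cube has 2^n vertices, and 256 = 2^8, so n = 8.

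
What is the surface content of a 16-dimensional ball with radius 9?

|∂B_16(9)| = 22876792454961·π^8/280 ≈ 7.7524e+14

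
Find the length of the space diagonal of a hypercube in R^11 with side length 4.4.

The space diagonal of an n-cube of side s is s√n. Here 4.4·√11 ≈ 14.5931.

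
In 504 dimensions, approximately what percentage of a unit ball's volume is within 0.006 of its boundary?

1 - (1-0.006)^504 ≈ 0.951834 ≈ 95.18%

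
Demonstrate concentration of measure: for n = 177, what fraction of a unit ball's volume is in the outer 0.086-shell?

1 - (1-0.086)^177 ≈ 0.9999998777 ≈ 99.999988%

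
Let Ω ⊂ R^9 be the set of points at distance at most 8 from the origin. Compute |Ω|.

V = 4294967296·π^4/945 ≈ 4.42718e+08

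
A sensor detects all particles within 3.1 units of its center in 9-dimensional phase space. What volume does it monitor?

The n-ball volume is π^(n/2)·r^n/Γ(n/2+1). With n=9, r=3.1: V ≈ 87211.3.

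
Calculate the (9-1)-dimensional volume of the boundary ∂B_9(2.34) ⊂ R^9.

|∂B_9(2.34)| ≈ 26686.2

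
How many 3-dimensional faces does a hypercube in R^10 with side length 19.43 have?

An n-cube has C(n,k)·2^(n-k) k-faces. Here C(10,3)·2^7 = 120·128 = 15360.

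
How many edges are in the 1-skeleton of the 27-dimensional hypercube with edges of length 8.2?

Number of 1-faces = C(27,1)·2^(27-1) = 27·67108864 = 1811939328.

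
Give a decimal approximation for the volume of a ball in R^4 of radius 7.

Volume = π^{4/2}·(7)^4/Γ(3) = 2401·π^2/2 ≈ 11848.5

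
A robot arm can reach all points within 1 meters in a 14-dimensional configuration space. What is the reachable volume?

Volume = π^{14/2}·(1)^14/Γ(8) = π^7/5040 ≈ 0.599265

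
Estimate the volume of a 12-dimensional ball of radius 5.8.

The n-ball volume is π^(n/2)·r^n/Γ(n/2+1). With n=12, r=5.8: V ≈ 1.9351e+09.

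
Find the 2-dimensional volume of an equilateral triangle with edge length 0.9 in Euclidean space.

Area = (√3/4) · 0.9² = 0.35074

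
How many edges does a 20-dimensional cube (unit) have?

The 20-cube has n·2^(n-1) = 20·2^19 = 20·524288 = 10485760 edges.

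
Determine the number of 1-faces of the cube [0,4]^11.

Choose 1 of 11 axes to span the face (C(11,1) = 11 ways), then fix each of the remaining 10 coordinates at one of its two extreme values (2^10 = 1024 ways): 11·1024 = 11264.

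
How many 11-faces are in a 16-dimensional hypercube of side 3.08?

f_11(16-cube) = (16 choose 11) · 2^5 = 139776.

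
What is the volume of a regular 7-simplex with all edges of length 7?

Volume = 7^7 · √(8/2^7) / 7! ≈ 40.8503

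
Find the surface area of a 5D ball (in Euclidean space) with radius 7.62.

S = n·V_n(r)/r = 5·V_5(7.62)/7.62 (volume-to-surface relation), giving 88733.7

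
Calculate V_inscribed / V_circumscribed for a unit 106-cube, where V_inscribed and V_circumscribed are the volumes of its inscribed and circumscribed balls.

V_in / V_out = (r_in/r_out)^106 = (1/√106)^106 = 106^(-106/2) ≈ 4.55816e-108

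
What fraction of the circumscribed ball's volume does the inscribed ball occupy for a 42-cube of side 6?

The radii are 6/2 and 6√42/2, so the volume ratio is (1/√42)^42 = 42^{-42/2} ≈ 8.1614e-35.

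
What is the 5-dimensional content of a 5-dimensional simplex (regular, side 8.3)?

V = (8.3^5 / 5!) · √((5+1) / 2^5) ≈ 142.138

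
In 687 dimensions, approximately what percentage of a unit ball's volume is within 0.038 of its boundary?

1 - (1-0.038)^687 ≈ 1 - 2.762e-12 ≈ (100 - 2.76e-10)%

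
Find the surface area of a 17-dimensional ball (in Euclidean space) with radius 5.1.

|∂B_17(5.1)| ≈ 5.02033e+11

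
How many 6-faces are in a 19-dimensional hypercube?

An n-cube has C(n,k)·2^(n-k) k-faces. Here C(19,6)·2^13 = 27132·8192 = 222265344.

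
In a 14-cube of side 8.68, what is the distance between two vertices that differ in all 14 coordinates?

The space diagonal of an n-cube of side s is s√n. Here 8.68·√14 ≈ 32.4776.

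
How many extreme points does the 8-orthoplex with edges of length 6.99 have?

Number of vertices = 2n = 16.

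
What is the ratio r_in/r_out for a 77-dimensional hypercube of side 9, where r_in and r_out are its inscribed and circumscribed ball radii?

r_in / r_out = (9/2) / (9√77/2) = 1/√77 ≈ 0.113961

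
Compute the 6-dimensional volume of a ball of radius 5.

The n-ball volume is π^(n/2)·r^n/Γ(n/2+1). With n=6, r=5: V = 15625·π^3/6 ≈ 80745.5.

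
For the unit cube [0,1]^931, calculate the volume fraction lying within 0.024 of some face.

The inner cube has side 1-2·0.024 = 0.952 and volume (0.952)^931 ≈ 1.291e-20, so the shell holds 1 - 1.291e-20 of the volume.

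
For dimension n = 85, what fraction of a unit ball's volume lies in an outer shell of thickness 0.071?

1 - (1-0.071)^85 ≈ 0.998089 ≈ 99.81%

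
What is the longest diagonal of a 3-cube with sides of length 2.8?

The space diagonal of an n-cube of side s is s√n. Here 2.8·√3 ≈ 4.84974.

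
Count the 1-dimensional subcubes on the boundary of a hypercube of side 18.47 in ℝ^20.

Number of 1-faces = C(20,1) · 2^(20-1) = 20 · 524288 = 10485760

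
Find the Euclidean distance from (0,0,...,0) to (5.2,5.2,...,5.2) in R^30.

The space diagonal of an n-cube of side s is s√n. Here 5.2·√30 ≈ 28.4816.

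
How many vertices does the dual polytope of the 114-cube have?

The vertices are ±e_1, ..., ±e_114, so there are 2·114 = 228.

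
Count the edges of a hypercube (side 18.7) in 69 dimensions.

An n-cube has n·2^(n-1) edges. With n = 69: 69·295147905179352825856 = 20365205457375344984064.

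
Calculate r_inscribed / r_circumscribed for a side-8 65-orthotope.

Ratio = (s/2)/(s√65/2) = 65^(-1/2) ≈ 0.124035.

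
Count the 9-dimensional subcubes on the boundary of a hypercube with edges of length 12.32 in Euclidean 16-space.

Choose 9 of 16 axes to span the face (C(16,9) = 11440 ways), then fix each of the remaining 7 coordinates at one of its two extreme values (2^7 = 128 ways): 11440·128 = 1464320.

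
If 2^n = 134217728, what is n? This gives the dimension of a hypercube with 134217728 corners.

The n-cube has 2^n vertices, and 134217728 = 2^27, so n = 27.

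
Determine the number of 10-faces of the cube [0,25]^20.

An n-cube has C(n,k)·2^(n-k) k-faces. Here C(20,10)·2^10 = 184756·1024 = 189190144.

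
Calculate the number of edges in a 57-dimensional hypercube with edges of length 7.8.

Number of 1-faces = C(57,1)·2^(57-1) = 57·72057594037927936 = 4107282860161892352.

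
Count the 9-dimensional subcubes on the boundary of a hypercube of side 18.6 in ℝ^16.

Number of 9-faces = C(16,9) · 2^(16-9) = 11440 · 128 = 1464320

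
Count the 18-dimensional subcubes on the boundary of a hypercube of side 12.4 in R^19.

Number of 18-faces = C(19,18) · 2^(19-18) = 19 · 2 = 38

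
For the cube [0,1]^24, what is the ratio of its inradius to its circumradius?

r_in = 1/2 (half the side); r_out = 1√24/2 (half the diagonal). Ratio = 1/√24 ≈ 0.204124.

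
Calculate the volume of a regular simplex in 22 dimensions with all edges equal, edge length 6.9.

Volume = 6.9^22 · √(23/2^22) / 22! ≈ 5.93536e-06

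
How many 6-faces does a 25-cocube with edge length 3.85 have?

Each 6-face is the convex hull of 7 vertices, one chosen as ±e_i from each of 7 distinct axes: 2^7·C(25,7) = 61529600.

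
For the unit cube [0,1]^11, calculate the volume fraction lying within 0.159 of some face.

1 - (1 - 2·0.159)^11 = 1 - 0.682^11 ≈ 0.985153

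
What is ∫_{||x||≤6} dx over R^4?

V_4(6) = π^(4/2) · (6)^4 / Γ(4/2 + 1) = 648·π^2 ≈ 6395.5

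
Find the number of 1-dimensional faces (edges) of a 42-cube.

The 42-cube has n·2^(n-1) = 42·2^41 = 42·2199023255552 = 92358976733184 edges.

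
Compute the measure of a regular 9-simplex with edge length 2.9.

For a regular n-simplex with edge a, V = (a^n / n!)·√((n+1)/2^n). With a=2.9, n=9: V ≈ 0.00558707.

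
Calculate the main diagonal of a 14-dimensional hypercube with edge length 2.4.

d = √(2.4² + 2.4² + ... + 2.4²) [14 terms] = √(14·2.4²) = 2.4√14 ≈ 8.97998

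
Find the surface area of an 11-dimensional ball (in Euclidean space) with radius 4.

|∂B_11(4)| = 67108864·π^5/945 ≈ 2.17319e+07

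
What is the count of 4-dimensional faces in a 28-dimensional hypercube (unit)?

Choose 4 of 28 axes to span the face (C(28,4) = 20475 ways), then fix each of the remaining 24 coordinates at one of its two extreme values (2^24 = 16777216 ways): 20475·16777216 = 343513497600.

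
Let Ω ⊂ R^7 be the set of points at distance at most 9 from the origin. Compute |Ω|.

V_7(9) = π^(7/2) · (9)^7 / Γ(7/2 + 1) = 25509168·π^3/35 ≈ 2.25984e+07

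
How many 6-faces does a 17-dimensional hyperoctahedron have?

Number of 6-faces = 2^(6+1) · C(17,6+1) = 128 · 19448 = 2489344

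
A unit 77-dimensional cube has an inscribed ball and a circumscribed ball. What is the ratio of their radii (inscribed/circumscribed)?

For an n-cube of any side s, the inradius is s/2 and the circumradius is s√n/2, so the ratio is 1/√77 ≈ 0.113961.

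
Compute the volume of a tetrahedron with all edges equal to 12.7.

Volume = (√2/12) · 12.7³ = 241.404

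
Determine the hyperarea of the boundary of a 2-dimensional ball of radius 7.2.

S_2(7.2) = 2·π^(2/2)·(7.2)^1 / Γ(2/2) = 2πr = 2π·7.2 ≈ 45.2389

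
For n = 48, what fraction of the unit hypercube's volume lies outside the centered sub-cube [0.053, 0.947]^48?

1 - (1 - 2·0.053)^48 = 1 - 0.894^48 ≈ 0.995385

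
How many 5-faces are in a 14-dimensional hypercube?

An n-cube has C(n,k)·2^(n-k) k-faces. Here C(14,5)·2^9 = 2002·512 = 1025024.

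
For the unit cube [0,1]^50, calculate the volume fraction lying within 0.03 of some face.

Shell fraction = 1 - (1-0.06)^50 ≈ 0.954669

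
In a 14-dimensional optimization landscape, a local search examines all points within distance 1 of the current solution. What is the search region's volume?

V = π^7/5040 ≈ 0.599265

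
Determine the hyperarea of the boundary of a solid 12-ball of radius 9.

|∂B_12(9)| = 10460353203·π^6/20 ≈ 5.02824e+11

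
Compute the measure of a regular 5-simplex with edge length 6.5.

V_5 = √(6) · 6.5^5 / (5! · 2^(5/2)) ≈ 41.8684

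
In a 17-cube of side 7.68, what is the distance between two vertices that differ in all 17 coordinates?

The space diagonal of an n-cube of side s is s√n. Here 7.68·√17 ≈ 31.6655.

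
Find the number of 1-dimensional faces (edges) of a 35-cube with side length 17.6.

An n-cube has n·2^(n-1) edges. With n = 35: 35·17179869184 = 601295421440.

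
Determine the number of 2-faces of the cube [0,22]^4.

f_2(4-cube) = (4 choose 2) · 2^2 = 24.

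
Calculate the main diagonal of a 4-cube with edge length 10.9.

d = √(10.9² + 10.9² + ... + 10.9²) [4 terms] = √(4·10.9²) = 10.9√4 = 21.8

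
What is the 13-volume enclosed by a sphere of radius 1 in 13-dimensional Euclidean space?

V = 128·π^6/135135 ≈ 0.910629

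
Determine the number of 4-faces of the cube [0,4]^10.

Choose 4 of 10 axes to span the face (C(10,4) = 210 ways), then fix each of the remaining 6 coordinates at one of its two extreme values (2^6 = 64 ways): 210·64 = 13440.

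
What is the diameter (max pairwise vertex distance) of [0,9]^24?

Diagonal = √24 · 9 ≈ 44.0908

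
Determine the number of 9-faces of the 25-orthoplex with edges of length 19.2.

Each 9-face is the convex hull of 10 vertices, one chosen as ±e_i from each of 10 distinct axes: 2^10·C(25,10) = 3347210240.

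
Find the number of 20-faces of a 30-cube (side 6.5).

Number of 20-faces = C(30,20) · 2^(30-20) = 30045015 · 1024 = 30766095360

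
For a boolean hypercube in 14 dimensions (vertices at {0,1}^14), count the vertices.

The 14-cube has 2^14 = 16384 vertices.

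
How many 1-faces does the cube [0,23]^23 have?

Number of 1-faces = C(23,1)·2^(23-1) = 23·4194304 = 96468992.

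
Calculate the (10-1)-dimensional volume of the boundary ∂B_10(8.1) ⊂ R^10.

S = n·V_n(r)/r = 10·V_10(8.1)/8.1 (volume-to-surface relation), giving 3.82766e+09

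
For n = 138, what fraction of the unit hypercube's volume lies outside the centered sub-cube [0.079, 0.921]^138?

Shell fraction = 1 - (1-0.158)^138 ≈ 1 - 4.933e-11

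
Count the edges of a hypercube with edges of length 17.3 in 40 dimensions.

An n-cube has n·2^(n-1) edges. With n = 40: 40·549755813888 = 21990232555520.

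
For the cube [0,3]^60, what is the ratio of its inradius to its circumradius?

For an n-cube of any side s, the inradius is s/2 and the circumradius is s√n/2, so the ratio is 1/√60 ≈ 0.129099.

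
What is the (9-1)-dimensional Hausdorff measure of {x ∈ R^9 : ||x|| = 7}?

S = n·V_n(r)/r = 9·V_9(7)/7 (volume-to-surface relation), giving 26353376·π^4/15 ≈ 1.71137e+08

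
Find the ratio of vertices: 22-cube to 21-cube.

The 22-cube has 2^22 = 4194304 vertices. The 21-cube has 2^21 = 2097152 vertices. Ratio: 4194304/2097152 = 2.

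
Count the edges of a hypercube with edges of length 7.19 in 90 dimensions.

Each of the 2^90 = 1237940039285380274899124224 vertices has degree 90; total edges = 90·2^90/2 = 55707301767842112370460590080.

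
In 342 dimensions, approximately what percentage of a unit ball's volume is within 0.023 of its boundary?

1 - (1-0.023)^342 ≈ 0.99965 ≈ 99.9650%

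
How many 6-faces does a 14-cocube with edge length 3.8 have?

An n-cross-polytope has 2^(k+1)·C(n,k+1) k-faces. Here 2^7·C(14,7) = 128·3432 = 439296.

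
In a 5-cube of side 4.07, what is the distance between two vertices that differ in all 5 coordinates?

||(4.07,4.07,...,4.07)|| = √(5)·4.07 ≈ 9.1008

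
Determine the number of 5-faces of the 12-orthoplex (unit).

Each 5-face is the convex hull of 6 vertices, one chosen as ±e_i from each of 6 distinct axes: 2^6·C(12,6) = 59136.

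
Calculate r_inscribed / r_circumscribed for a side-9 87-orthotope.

For an n-cube of any side s, the inradius is s/2 and the circumradius is s√n/2, so the ratio is 1/√87 ≈ 0.107211.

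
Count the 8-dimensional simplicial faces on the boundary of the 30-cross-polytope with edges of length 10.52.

f_8(30-orthoplex) = 2^9 · (30 choose 9) = 7325260800.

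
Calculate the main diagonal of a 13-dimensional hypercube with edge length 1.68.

Diagonal = √13 · 1.68 ≈ 6.05733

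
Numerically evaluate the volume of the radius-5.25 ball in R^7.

Volume = π^{7/2}·(5.25)^7/Γ(9/2) ≈ 519392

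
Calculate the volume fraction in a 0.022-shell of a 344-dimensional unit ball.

1 - (1-0.022)^344 ≈ 0.999525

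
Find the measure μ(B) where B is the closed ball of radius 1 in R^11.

V = 64·π^5/10395 ≈ 1.8841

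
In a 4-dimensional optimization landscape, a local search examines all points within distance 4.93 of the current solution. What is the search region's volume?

V_4(4.93) = π^(4/2) · (4.93)^4 / Γ(4/2 + 1) ≈ 2915.13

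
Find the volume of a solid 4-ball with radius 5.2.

Volume = π^{4/2}·(5.2)^4/Γ(3) ≈ 3608.14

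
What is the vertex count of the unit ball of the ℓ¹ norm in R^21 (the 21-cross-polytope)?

Number of vertices = 2n = 42.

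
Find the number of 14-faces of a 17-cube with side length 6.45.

An n-cube has C(n,k)·2^(n-k) k-faces. Here C(17,14)·2^3 = 680·8 = 5440.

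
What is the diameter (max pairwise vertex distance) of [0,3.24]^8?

d = √(3.24² + 3.24² + ... + 3.24²) [8 terms] = √(8·3.24²) = 3.24√8 ≈ 9.1641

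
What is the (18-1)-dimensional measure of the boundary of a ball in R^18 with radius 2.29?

The surface area of an n-ball is 2π^(n/2) r^(n-1) / Γ(n/2). For n=18, r=2.29: 1.9367e+06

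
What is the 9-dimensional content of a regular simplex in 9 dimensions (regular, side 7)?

V = (7^9 / 9!) · √((9+1) / 2^9) ≈ 15.5412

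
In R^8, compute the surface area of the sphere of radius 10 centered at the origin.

S = n·V_n(r)/r = 8·V_8(10)/10 (volume-to-surface relation), giving 10000000·π^4/3 ≈ 3.24697e+08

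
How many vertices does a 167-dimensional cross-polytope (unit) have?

The 167-dimensional cross-polytope has 2n = 2·167 = 334 vertices.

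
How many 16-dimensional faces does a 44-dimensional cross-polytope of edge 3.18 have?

f_16(44-orthoplex) = 2^17 · (44 choose 17) = 89961765008310272.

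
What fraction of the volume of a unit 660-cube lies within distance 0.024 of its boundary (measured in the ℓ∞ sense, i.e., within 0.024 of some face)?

The inner cube has side 1-2·0.024 = 0.952 and volume (0.952)^660 ≈ 7.95e-15, so the shell holds 1 - 7.95e-15 of the volume.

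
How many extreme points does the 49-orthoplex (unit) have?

The vertices are ±e_1, ..., ±e_49, so there are 2·49 = 98.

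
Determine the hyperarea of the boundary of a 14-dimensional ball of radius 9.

|∂B_14(9)| = 282429536481·π^7/40 ≈ 2.13255e+13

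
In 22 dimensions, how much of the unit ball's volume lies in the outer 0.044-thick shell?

1 - (1-0.044)^22 ≈ 0.628402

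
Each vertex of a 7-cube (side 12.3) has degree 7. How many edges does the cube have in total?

The 7-cube has n·2^(n-1) = 7·2^6 = 7·64 = 448 edges.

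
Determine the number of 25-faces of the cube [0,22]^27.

Choose 25 of 27 axes to span the face (C(27,25) = 351 ways), then fix each of the remaining 2 coordinates at one of its two extreme values (2^2 = 4 ways): 351·4 = 1404.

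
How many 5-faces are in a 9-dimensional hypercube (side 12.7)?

Number of 5-faces = C(9,5) · 2^(9-5) = 126 · 16 = 2016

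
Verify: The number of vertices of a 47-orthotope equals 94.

False. The 47-cube has 2^47 = 140737488355328 vertices.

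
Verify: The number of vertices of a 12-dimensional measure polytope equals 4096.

True. The 12-cube has 2^12 = 4096 vertices.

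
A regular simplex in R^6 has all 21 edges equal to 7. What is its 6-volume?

For a regular n-simplex with edge a, V = (a^n / n!)·√((n+1)/2^n). With a=7, n=6: V ≈ 54.0399.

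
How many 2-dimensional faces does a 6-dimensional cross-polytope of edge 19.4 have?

Number of 2-faces = 2^(2+1) · C(6,2+1) = 8 · 20 = 160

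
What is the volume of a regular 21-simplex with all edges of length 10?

V_21 = √(22) · 10^21 / (21! · 2^(21/2)) ≈ 0.0633946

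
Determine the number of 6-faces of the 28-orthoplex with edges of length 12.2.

An n-cross-polytope has 2^(k+1)·C(n,k+1) k-faces. Here 2^7·C(28,7) = 128·1184040 = 151557120.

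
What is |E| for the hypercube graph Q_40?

Each of the 2^40 = 1099511627776 vertices has degree 40; total edges = 40·2^40/2 = 21990232555520.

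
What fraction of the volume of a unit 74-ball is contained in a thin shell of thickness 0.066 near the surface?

V(inner)/V(outer) = ((1-0.066)/1)^74 ≈ 0.006392, so the shell fraction is 0.993608.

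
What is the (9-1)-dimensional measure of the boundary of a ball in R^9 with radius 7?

|∂B_9(7)| = 26353376·π^4/15 ≈ 1.71137e+08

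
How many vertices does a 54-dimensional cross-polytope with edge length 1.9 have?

The 54-dimensional cross-polytope has 2n = 2·54 = 108 vertices.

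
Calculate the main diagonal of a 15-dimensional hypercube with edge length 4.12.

d = √(4.12² + 4.12² + ... + 4.12²) [15 terms] = √(15·4.12²) = 4.12√15 ≈ 15.9567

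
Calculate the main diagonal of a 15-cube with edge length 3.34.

||(3.34,3.34,...,3.34)|| = √(15)·3.34 ≈ 12.9358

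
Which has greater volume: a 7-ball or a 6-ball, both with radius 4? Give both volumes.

V_7(4) ≈ 77410.6. V_6(4) ≈ 21167. The 7-ball is larger.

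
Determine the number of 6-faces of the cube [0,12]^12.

f_6(12-cube) = (12 choose 6) · 2^6 = 59136.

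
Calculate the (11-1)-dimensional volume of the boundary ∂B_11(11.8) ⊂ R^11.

S_11(11.8) = 2·π^(11/2)·(11.8)^10 / Γ(11/2) ≈ 1.08472e+12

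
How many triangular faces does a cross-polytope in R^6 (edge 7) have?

f_2(6-orthoplex) = 2^3 · (6 choose 3) = 160.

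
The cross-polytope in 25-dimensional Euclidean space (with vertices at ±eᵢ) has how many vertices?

Number of vertices = 2n = 50.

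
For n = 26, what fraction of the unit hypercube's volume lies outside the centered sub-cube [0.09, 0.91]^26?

1 - (1 - 2·0.09)^26 = 1 - 0.82^26 ≈ 0.994257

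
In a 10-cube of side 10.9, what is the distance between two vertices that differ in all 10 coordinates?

||(10.9,10.9,...,10.9)|| = √(10)·10.9 ≈ 34.4688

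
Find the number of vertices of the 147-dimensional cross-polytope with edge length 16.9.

The vertices are ±e_1, ..., ±e_147, so there are 2·147 = 294.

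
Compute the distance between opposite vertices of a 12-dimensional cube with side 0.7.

d = √(0.7² + 0.7² + ... + 0.7²) [12 terms] = √(12·0.7²) = 0.7√12 ≈ 2.42487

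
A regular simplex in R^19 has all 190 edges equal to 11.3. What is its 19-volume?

Volume = 11.3^19 · √(20/2^19) / 19! ≈ 5.17757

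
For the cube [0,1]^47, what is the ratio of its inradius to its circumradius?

For an n-cube of any side s, the inradius is s/2 and the circumradius is s√n/2, so the ratio is 1/√47 ≈ 0.145865.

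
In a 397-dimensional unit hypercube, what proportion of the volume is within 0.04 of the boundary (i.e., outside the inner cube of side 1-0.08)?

The inner cube has side 1-2·0.04 = 0.92 and volume (0.92)^397 ≈ 4.205e-15, so the shell holds 1 - 4.205e-15 of the volume.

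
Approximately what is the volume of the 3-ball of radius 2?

V = 32·π/3 ≈ 33.5103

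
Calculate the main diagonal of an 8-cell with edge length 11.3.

Diagonal = √4 · 11.3 = 22.6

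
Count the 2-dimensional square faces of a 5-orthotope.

An n-cube has C(n,k)·2^(n-k) k-faces. Here C(5,2)·2^3 = 10·8 = 80.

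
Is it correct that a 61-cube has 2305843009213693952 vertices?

True. The 61-cube has 2^61 = 2305843009213693952 vertices.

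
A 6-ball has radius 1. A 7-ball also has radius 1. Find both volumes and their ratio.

V_6(1) ≈ 5.16771. V_7(1) ≈ 4.72477. Ratio V_6/V_7 ≈ 1.094.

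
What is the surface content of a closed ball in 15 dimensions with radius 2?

S_15(2) = 2·π^(15/2)·(2)^14 / Γ(15/2) = 4194304·π^7/135135 ≈ 93743.5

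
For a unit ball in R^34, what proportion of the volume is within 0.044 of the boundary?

V(inner)/V(outer) = ((1-0.044)/1)^34 ≈ 0.2166, so the shell fraction is 0.783445.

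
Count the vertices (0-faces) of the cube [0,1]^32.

Each vertex is a binary string of length 32, so there are 2^32 = 4294967296.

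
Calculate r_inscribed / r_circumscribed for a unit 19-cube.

For an n-cube of any side s, the inradius is s/2 and the circumradius is s√n/2, so the ratio is 1/√19 ≈ 0.229416.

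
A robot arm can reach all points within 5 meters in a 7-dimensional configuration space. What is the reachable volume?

The n-ball volume is π^(n/2)·r^n/Γ(n/2+1). With n=7, r=5: V = 250000·π^3/21 ≈ 369122.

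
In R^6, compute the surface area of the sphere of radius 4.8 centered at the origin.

S_6(4.8) = 2·π^(6/2)·(4.8)^5 / Γ(6/2) ≈ 79005.2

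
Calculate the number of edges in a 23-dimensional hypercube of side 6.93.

An n-cube has n·2^(n-1) edges. With n = 23: 23·4194304 = 96468992.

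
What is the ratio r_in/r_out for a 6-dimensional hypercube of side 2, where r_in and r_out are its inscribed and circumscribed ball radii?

r_in = 2/2 (half the side); r_out = 2√6/2 (half the diagonal). Ratio = 1/√6 ≈ 0.408248.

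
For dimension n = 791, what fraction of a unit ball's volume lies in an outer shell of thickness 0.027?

1 - (1-0.027)^791 ≈ 1 - 3.956e-10 ≈ (100 - 3.96e-08)%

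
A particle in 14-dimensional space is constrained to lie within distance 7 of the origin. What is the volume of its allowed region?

V = 96889010407·π^7/720 ≈ 4.06435e+11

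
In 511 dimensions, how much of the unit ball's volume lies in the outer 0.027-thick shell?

1 - (1-0.027)^511 ≈ 0.9999991573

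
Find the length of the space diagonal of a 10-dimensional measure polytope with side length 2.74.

||(2.74,2.74,...,2.74)|| = √(10)·2.74 ≈ 8.66464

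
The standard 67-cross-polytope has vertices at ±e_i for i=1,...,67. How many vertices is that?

An n-cross-polytope has 2n vertices; here n = 67, giving 134.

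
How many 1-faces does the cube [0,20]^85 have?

Each of the 2^85 = 38685626227668133590597632 vertices has degree 85; total edges = 85·2^85/2 = 1644139114675895677600399360.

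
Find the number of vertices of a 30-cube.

Number of vertices = 2^30 = 1073741824.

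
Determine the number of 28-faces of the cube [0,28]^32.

An n-cube has C(n,k)·2^(n-k) k-faces. Here C(32,28)·2^4 = 35960·16 = 575360.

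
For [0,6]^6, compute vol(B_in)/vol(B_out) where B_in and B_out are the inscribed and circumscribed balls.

Volume scales as r^n, and r_in/r_out = 1/√6, giving (1/√6)^6 ≈ 0.00462963.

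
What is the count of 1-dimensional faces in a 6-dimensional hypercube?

Number of 1-faces = C(6,1) · 2^(6-1) = 6 · 32 = 192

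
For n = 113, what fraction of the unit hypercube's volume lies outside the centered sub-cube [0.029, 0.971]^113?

The inner cube has side 1-2·0.029 = 0.942 and volume (0.942)^113 ≈ 0.001169, so the shell holds 0.998831 of the volume.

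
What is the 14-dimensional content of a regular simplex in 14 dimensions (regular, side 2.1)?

V = (2.1^14 / 14!) · √((14+1) / 2^14) ≈ 1.12589e-08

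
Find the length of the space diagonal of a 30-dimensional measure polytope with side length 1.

The space diagonal of an n-cube of side s is s√n. Here 1·√30 ≈ 5.47723.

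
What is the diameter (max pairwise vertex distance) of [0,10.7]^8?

d = √(10.7² + 10.7² + ... + 10.7²) [8 terms] = √(8·10.7²) = 10.7√8 ≈ 30.2642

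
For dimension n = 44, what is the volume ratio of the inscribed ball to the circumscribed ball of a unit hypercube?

Volume scales as r^n, and r_in/r_out = 1/√44, giving (1/√44)^44 ≈ 6.98299e-37.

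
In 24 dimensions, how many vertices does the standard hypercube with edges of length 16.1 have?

Each vertex is a binary string of length 24, so there are 2^24 = 16777216.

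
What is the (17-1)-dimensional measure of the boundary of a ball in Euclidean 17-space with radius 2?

S = n·V_n(r)/r = 17·V_17(2)/2 (volume-to-surface relation), giving 33554432·π^8/2027025 ≈ 157069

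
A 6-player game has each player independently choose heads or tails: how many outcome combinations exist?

An n-cube has 2^n vertices; for n = 6 that is 2^6 = 64.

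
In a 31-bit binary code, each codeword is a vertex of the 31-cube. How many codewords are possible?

Number of vertices = 2^31 = 2147483648.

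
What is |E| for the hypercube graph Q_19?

The 19-cube has n·2^(n-1) = 19·2^18 = 19·262144 = 4980736 edges.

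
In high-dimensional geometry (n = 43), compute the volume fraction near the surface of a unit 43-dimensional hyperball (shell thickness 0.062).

1 - (1-0.062)^43 ≈ 0.936214 ≈ 93.62%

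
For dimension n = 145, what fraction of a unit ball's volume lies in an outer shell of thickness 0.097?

1 - (1-0.097)^145 ≈ 0.9999996244 ≈ 99.999962%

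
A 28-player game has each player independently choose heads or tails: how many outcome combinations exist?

Each vertex is a binary string of length 28, so there are 2^28 = 268435456.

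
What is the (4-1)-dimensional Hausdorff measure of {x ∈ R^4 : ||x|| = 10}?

The surface area of an n-ball is 2π^(n/2) r^(n-1) / Γ(n/2). For n=4, r=10: 2000·π^2 ≈ 19739.2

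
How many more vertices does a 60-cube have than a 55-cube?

The 60-cube has 2^60 = 1152921504606846976 vertices. The 55-cube has 2^55 = 36028797018963968 vertices. Difference: 1152921504606846976 - 36028797018963968 = 1116892707587883008.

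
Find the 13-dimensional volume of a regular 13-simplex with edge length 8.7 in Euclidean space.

V = (8.7^13 / 13!) · √((13+1) / 2^13) ≈ 10.8602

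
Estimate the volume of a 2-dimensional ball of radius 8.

V_2(8) = π^(2/2) · (8)^2 / Γ(2/2 + 1) = 64·π ≈ 201.062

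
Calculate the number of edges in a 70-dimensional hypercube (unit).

Number of 1-faces = C(70,1)·2^(70-1) = 70·590295810358705651712 = 41320706725109395619840.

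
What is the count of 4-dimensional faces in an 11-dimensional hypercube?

Choose 4 of 11 axes to span the face (C(11,4) = 330 ways), then fix each of the remaining 7 coordinates at one of its two extreme values (2^7 = 128 ways): 330·128 = 42240.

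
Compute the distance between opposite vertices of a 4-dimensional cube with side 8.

Diagonal = √4 · 8 = 16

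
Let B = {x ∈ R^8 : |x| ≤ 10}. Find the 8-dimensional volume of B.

V = 12500000·π^4/3 ≈ 4.05871e+08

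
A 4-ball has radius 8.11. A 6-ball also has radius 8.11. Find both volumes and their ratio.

V_4(8.11) ≈ 21347.8. V_6(8.11) ≈ 1.47036e+06. Ratio V_4/V_6 ≈ 0.01452.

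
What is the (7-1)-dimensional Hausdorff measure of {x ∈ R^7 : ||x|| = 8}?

S_7(8) = 2·π^(7/2)·(8)^6 / Γ(7/2) = 4194304·π^3/15 ≈ 8.66998e+06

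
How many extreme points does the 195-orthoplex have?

The 195-dimensional cross-polytope has 2n = 2·195 = 390 vertices.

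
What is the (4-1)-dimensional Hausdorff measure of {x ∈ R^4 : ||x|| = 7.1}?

|∂B_4(7.1)| ≈ 7064.88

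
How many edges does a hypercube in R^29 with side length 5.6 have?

An n-cube has n·2^(n-1) edges. With n = 29: 29·268435456 = 7784628224.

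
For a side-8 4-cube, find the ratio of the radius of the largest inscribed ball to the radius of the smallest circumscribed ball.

Ratio = (s/2)/(s√4/2) = 4^(-1/2) ≈ 0.5.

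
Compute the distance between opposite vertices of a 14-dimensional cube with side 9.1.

The space diagonal of an n-cube of side s is s√n. Here 9.1·√14 ≈ 34.0491.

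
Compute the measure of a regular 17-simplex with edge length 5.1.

Volume = 5.1^17 · √(18/2^17) / 17! ≈ 3.5197e-05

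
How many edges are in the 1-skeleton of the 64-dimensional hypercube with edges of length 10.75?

Each of the 2^64 = 18446744073709551616 vertices has degree 64; total edges = 64·2^64/2 = 590295810358705651712.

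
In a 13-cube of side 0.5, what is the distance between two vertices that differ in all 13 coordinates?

d = √(0.5² + 0.5² + ... + 0.5²) [13 terms] = √(13·0.5²) = 0.5√13 ≈ 1.80278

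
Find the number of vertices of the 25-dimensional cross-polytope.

An n-cross-polytope has 2n vertices; here n = 25, giving 50.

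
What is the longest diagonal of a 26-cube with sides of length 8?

The space diagonal of an n-cube of side s is s√n. Here 8·√26 ≈ 40.7922.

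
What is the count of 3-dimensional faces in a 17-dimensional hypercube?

f_3(17-cube) = (17 choose 3) · 2^14 = 11141120.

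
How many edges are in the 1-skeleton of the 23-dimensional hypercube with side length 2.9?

An n-cube has n·2^(n-1) edges. With n = 23: 23·4194304 = 96468992.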